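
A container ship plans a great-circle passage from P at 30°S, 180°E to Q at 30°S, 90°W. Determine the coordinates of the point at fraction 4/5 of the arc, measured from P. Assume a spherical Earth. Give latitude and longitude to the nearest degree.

≈ 36°S, 107°W

From cos δ = sin φ₁ sin φ₂ + cos φ₁ cos φ₂ cos Δλ, the central angle is δ ≈ 1.318 rad (75.5°).
Interpolate at f = 4/5 with slerp weights a = sin((1−f)δ)/sin δ ≈ 0.269, b = sin(fδ)/sin δ ≈ 0.898.
p = a·p₁ + b·p₂ ≈ (-0.233, -0.778, -0.584); φ = arcsin(p_z) ≈ -35.71°, λ = atan2(p_y, p_x) ≈ -106.68°.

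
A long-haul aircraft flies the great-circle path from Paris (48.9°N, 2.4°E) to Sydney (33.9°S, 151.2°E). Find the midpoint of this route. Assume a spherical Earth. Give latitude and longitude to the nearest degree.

≈ 24°N, 99°E

Convert each endpoint to a unit vector on the sphere (x = cos φ cos λ, y = cos φ sin λ, z = sin φ).
The central angle between the endpoints is δ = arccos(p₁·p₂) ≈ 2.662 rad (152.5°).
Interpolate at f = 1/2 with slerp weights a = sin((1−f)δ)/sin δ ≈ 2.104, b = sin(fδ)/sin δ ≈ 2.104.
p = a·p₁ + b·p₂ ≈ (-0.148, 0.899, 0.412); φ = arcsin(p_z) ≈ 24.33°, λ = atan2(p_y, p_x) ≈ 99.37°.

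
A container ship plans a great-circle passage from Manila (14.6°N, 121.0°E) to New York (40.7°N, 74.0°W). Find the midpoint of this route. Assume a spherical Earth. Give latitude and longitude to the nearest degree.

From cos δ = sin φ₁ sin φ₂ + cos φ₁ cos φ₂ cos Δλ, the central angle is δ ≈ 2.146 rad (123.0°).
Interpolate at f = 1/2 with slerp weights a = sin((1−f)δ)/sin δ ≈ 1.047, b = sin(fδ)/sin δ ≈ 1.047.
p = a·p₁ + b·p₂ ≈ (-0.303, 0.106, 0.947); φ = arcsin(p_z) ≈ 71.28°, λ = atan2(p_y, p_x) ≈ 160.81°.

≈ 71°N, 161°E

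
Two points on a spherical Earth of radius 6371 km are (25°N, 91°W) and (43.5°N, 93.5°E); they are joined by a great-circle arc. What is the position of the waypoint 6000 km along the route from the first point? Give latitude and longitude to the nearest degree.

≈ (79°N, 105°W)

From cos δ = sin φ₁ sin φ₂ + cos φ₁ cos φ₂ cos Δλ, the central angle is δ ≈ 1.944 rad (111.4°). The total great-circle distance is δ·R ≈ 1.944 × 6371 ≈ 12384 km, so the target fraction is f = 6000/12384 ≈ 0.484.
Interpolate at f ≈ 0.484 with slerp weights a = sin((1−f)δ)/sin δ ≈ 0.905, b = sin(fδ)/sin δ ≈ 0.868.
p = a·p₁ + b·p₂ ≈ (-0.053, -0.191, 0.980); φ = arcsin(p_z) ≈ 78.56°, λ = atan2(p_y, p_x) ≈ -105.42°.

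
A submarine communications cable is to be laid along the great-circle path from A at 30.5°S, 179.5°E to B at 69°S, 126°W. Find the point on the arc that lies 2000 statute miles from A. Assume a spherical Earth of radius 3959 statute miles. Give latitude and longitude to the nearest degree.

From cos δ = sin φ₁ sin φ₂ + cos φ₁ cos φ₂ cos Δλ, the central angle is δ ≈ 0.859 rad (49.2°). The total great-circle distance is δ·R ≈ 0.859 × 3959 ≈ 3401 mi, so the target fraction is f = 2000/3401 ≈ 0.588.
Interpolate at f ≈ 0.588 with slerp weights a = sin((1−f)δ)/sin δ ≈ 0.458, b = sin(fδ)/sin δ ≈ 0.639.
p = a·p₁ + b·p₂ ≈ (-0.529, -0.182, -0.829); φ = arcsin(p_z) ≈ -55.99°, λ = atan2(p_y, p_x) ≈ -161.03°.

≈ 56°S, 161°W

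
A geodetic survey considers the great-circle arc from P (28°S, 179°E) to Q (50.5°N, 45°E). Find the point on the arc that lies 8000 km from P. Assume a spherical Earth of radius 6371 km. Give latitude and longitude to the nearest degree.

Convert each endpoint to a unit vector on the sphere (x = cos φ cos λ, y = cos φ sin λ, z = sin φ).
The central angle between the endpoints is δ = arccos(p₁·p₂) ≈ 2.422 rad (138.8°). The total great-circle distance is δ·R ≈ 2.422 × 6371 ≈ 15434 km, so the target fraction is f = 8000/15434 ≈ 0.518.
Interpolate at f ≈ 0.518 with slerp weights a = sin((1−f)δ)/sin δ ≈ 1.396, b = sin(fδ)/sin δ ≈ 1.443.
p = a·p₁ + b·p₂ ≈ (-0.583, 0.671, 0.458); φ = arcsin(p_z) ≈ 27.28°, λ = atan2(p_y, p_x) ≈ 131.00°.

≈ (27°N, 131°E)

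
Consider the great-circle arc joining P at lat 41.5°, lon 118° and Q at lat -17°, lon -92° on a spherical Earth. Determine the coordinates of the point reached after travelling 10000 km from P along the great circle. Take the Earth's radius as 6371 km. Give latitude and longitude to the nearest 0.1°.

≈ lat 25.2°, lon -127.5°

Convert each endpoint to a unit vector on the sphere (x = cos φ cos λ, y = cos φ sin λ, z = sin φ).
The central angle between the endpoints is δ = arccos(p₁·p₂) ≈ 2.522 rad (144.5°). The total great-circle distance is δ·R ≈ 2.522 × 6371 ≈ 16066 km, so the target fraction is f = 10000/16066 ≈ 0.622.
Interpolate at f ≈ 0.622 with slerp weights a = sin((1−f)δ)/sin δ ≈ 1.403, b = sin(fδ)/sin δ ≈ 1.722.
p = a·p₁ + b·p₂ ≈ (-0.551, -0.718, 0.426); φ = arcsin(p_z) ≈ 25.22°, λ = atan2(p_y, p_x) ≈ -127.49°.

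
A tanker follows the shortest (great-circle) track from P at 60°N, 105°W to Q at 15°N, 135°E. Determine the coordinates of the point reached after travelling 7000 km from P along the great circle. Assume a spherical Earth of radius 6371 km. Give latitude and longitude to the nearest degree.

≈ 40°N, 150°E

From cos δ = sin φ₁ sin φ₂ + cos φ₁ cos φ₂ cos Δλ, the central angle is δ ≈ 1.588 rad (91.0°). The total great-circle distance is δ·R ≈ 1.588 × 6371 ≈ 10118 km, so the target fraction is f = 7000/10118 ≈ 0.692.
Interpolate at f ≈ 0.692 with slerp weights a = sin((1−f)δ)/sin δ ≈ 0.470, b = sin(fδ)/sin δ ≈ 0.891.
p = a·p₁ + b·p₂ ≈ (-0.669, 0.381, 0.638); φ = arcsin(p_z) ≈ 39.62°, λ = atan2(p_y, p_x) ≈ 150.33°.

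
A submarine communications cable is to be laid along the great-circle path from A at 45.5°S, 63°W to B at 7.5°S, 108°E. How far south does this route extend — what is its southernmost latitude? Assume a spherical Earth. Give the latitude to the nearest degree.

The great circle lies in the plane with unit normal n̂ = (p₁ × p₂)/|p₁ × p₂|.
Here n̂_z ≈ +0.135; the vertex latitude is φ_max = arccos|n̂_z| ≈ 82.2°.
Check via Clairaut: cos φ_max = |cos φ₁| · sin C = cos(45.5°)·sin(168.9°) ≈ 0.135, again giving ≈ 82.2°.

≈ 82°S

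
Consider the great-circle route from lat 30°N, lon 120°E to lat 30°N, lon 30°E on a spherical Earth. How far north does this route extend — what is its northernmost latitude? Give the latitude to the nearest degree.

≈ 39°N

The great circle lies in the plane with unit normal n̂ = (p₁ × p₂)/|p₁ × p₂|.
Here n̂_z ≈ -0.775; the vertex latitude is φ_max = arccos|n̂_z| ≈ 39.2°.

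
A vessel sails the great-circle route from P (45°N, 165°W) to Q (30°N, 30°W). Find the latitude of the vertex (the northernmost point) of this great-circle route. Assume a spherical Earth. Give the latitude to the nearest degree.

≈ 64°N

The great circle lies in the plane with unit normal n̂ = (p₁ × p₂)/|p₁ × p₂|.
Here n̂_z ≈ +0.434; the vertex latitude is φ_max = arccos|n̂_z| ≈ 64.3°.
Check via Clairaut: cos φ_max = |cos φ₁| · sin C = cos(45.0°)·sin(37.9°) ≈ 0.434, again giving ≈ 64.3°.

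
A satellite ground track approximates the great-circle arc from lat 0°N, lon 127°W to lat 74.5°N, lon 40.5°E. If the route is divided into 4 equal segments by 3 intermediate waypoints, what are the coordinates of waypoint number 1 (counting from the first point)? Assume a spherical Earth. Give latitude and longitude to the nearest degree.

Convert each endpoint to a unit vector on the sphere (x = cos φ cos λ, y = cos φ sin λ, z = sin φ).
The central angle between the endpoints is δ = arccos(p₁·p₂) ≈ 1.835 rad (105.1°).
Interpolate at f = 1/4 with slerp weights a = sin((1−f)δ)/sin δ ≈ 1.016, b = sin(fδ)/sin δ ≈ 0.459.
p = a·p₁ + b·p₂ ≈ (-0.518, -0.732, 0.442); φ = arcsin(p_z) ≈ 26.23°, λ = atan2(p_y, p_x) ≈ -125.31°.

≈ lat 26°N, lon 125°W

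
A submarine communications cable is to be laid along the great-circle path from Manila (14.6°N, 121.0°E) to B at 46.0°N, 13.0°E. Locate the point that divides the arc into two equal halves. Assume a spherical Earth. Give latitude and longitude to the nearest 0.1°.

Write both endpoints as unit vectors p₁, p₂ with components (cos φ cos λ, cos φ sin λ, sin φ).
The central angle between the endpoints is δ = arccos(p₁·p₂) ≈ 1.597 rad (91.5°).
Interpolate at f = 1/2 with slerp weights a = sin((1−f)δ)/sin δ ≈ 0.717, b = sin(fδ)/sin δ ≈ 0.717.
p = a·p₁ + b·p₂ ≈ (0.128, 0.706, 0.696); φ = arcsin(p_z) ≈ 44.12°, λ = atan2(p_y, p_x) ≈ 79.74°.

≈ 44.1°N, 79.7°E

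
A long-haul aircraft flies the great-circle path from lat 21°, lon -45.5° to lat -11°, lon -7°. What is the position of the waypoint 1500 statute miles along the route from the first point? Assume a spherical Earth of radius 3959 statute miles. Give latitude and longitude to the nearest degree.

≈ lat 7°, lon -28°

Write both endpoints as unit vectors p₁, p₂ with components (cos φ cos λ, cos φ sin λ, sin φ).
The central angle between the endpoints is δ = arccos(p₁·p₂) ≈ 0.865 rad (49.5°). The total great-circle distance is δ·R ≈ 0.865 × 3959 ≈ 3424 mi, so the target fraction is f = 1500/3424 ≈ 0.438.
Interpolate at f ≈ 0.438 with slerp weights a = sin((1−f)δ)/sin δ ≈ 0.614, b = sin(fδ)/sin δ ≈ 0.486.
p = a·p₁ + b·p₂ ≈ (0.875, -0.467, 0.127); φ = arcsin(p_z) ≈ 7.31°, λ = atan2(p_y, p_x) ≈ -28.07°.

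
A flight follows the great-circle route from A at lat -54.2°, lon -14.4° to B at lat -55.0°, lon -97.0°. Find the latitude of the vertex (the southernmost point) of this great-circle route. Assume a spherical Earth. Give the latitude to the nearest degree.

≈ -62°

The great circle lies in the plane with unit normal n̂ = (p₁ × p₂)/|p₁ × p₂|.
Here n̂_z ≈ -0.471; the vertex latitude is φ_max = arccos|n̂_z| ≈ 61.9°.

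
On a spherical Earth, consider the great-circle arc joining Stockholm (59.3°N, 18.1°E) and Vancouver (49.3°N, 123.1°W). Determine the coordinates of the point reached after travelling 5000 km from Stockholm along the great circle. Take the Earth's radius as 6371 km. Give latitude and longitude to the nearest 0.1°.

≈ 68.7°N, 102.2°W

Write both endpoints as unit vectors p₁, p₂ with components (cos φ cos λ, cos φ sin λ, sin φ).
The central angle between the endpoints is δ = arccos(p₁·p₂) ≈ 1.168 rad (66.9°). The total great-circle distance is δ·R ≈ 1.168 × 6371 ≈ 7438 km, so the target fraction is f = 5000/7438 ≈ 0.672.
Interpolate at f ≈ 0.672 with slerp weights a = sin((1−f)δ)/sin δ ≈ 0.406, b = sin(fδ)/sin δ ≈ 0.768.
p = a·p₁ + b·p₂ ≈ (-0.077, -0.355, 0.932); φ = arcsin(p_z) ≈ 68.69°, λ = atan2(p_y, p_x) ≈ -102.16°.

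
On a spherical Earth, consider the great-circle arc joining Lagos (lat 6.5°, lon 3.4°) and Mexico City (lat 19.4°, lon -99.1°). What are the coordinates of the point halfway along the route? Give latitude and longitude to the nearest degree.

≈ lat 20°, lon -46°

The haversine formula gives a central angle δ ≈ 1.737 rad (99.5°) between the endpoints.
Interpolate at f = 1/2 with slerp weights a = sin((1−f)δ)/sin δ ≈ 0.774, b = sin(fδ)/sin δ ≈ 0.774.
p = a·p₁ + b·p₂ ≈ (0.652, -0.675, 0.345); φ = arcsin(p_z) ≈ 20.16°, λ = atan2(p_y, p_x) ≈ -45.99°.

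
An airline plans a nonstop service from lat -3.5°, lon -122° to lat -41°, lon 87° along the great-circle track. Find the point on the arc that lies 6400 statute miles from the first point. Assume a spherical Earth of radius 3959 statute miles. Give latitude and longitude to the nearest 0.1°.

≈ lat -61.6°, lon 135.9°

Convert each endpoint to a unit vector on the sphere (x = cos φ cos λ, y = cos φ sin λ, z = sin φ).
The central angle between the endpoints is δ = arccos(p₁·p₂) ≈ 2.238 rad (128.2°). The total great-circle distance is δ·R ≈ 2.238 × 3959 ≈ 8860 mi, so the target fraction is f = 6400/8860 ≈ 0.722.
Interpolate at f ≈ 0.722 with slerp weights a = sin((1−f)δ)/sin δ ≈ 0.741, b = sin(fδ)/sin δ ≈ 1.272.
p = a·p₁ + b·p₂ ≈ (-0.342, 0.331, -0.880); φ = arcsin(p_z) ≈ -61.59°, λ = atan2(p_y, p_x) ≈ 135.91°.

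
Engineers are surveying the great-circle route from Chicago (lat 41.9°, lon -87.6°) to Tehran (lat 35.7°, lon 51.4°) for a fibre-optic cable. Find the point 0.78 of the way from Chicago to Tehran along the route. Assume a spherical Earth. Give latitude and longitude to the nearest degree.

≈ lat 53°, lon 35°

The haversine formula gives a central angle δ ≈ 1.637 rad (93.8°) between the endpoints.
Interpolate at f = 0.78 with slerp weights a = sin((1−f)δ)/sin δ ≈ 0.353, b = sin(fδ)/sin δ ≈ 0.959.
p = a·p₁ + b·p₂ ≈ (0.497, 0.346, 0.796); φ = arcsin(p_z) ≈ 52.72°, λ = atan2(p_y, p_x) ≈ 34.85°.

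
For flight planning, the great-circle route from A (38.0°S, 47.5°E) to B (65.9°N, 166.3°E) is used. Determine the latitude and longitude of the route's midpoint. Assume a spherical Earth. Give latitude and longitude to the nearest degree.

≈ (23°N, 79°E)

The haversine formula gives a central angle δ ≈ 2.370 rad (135.8°) between the endpoints.
Interpolate at f = 1/2 with slerp weights a = sin((1−f)δ)/sin δ ≈ 1.329, b = sin(fδ)/sin δ ≈ 1.329.
p = a·p₁ + b·p₂ ≈ (0.180, 0.901, 0.395); φ = arcsin(p_z) ≈ 23.27°, λ = atan2(p_y, p_x) ≈ 78.68°.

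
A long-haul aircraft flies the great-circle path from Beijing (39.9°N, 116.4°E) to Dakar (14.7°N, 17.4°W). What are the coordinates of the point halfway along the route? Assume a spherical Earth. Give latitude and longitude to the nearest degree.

Convert each endpoint to a unit vector on the sphere (x = cos φ cos λ, y = cos φ sin λ, z = sin φ).
The central angle between the endpoints is δ = arccos(p₁·p₂) ≈ 1.929 rad (110.5°).
Interpolate at f = 1/2 with slerp weights a = sin((1−f)δ)/sin δ ≈ 0.878, b = sin(fδ)/sin δ ≈ 0.878.
p = a·p₁ + b·p₂ ≈ (0.511, 0.349, 0.786); φ = arcsin(p_z) ≈ 51.78°, λ = atan2(p_y, p_x) ≈ 34.36°.

≈ 52°N, 34°E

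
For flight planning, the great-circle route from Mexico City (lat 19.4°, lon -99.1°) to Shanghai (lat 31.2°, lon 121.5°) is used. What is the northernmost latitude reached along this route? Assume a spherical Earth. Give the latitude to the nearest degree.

≈ 54°

The great circle lies in the plane with unit normal n̂ = (p₁ × p₂)/|p₁ × p₂|.
Here n̂_z ≈ -0.585; the vertex latitude is φ_max = arccos|n̂_z| ≈ 54.2°.
Check via Clairaut: cos φ_max = |cos φ₁| · sin C = cos(19.4°)·sin(38.3°) ≈ 0.585, again giving ≈ 54.2°.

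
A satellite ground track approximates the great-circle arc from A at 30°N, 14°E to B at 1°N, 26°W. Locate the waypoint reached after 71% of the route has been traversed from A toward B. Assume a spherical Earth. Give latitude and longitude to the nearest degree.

Convert each endpoint to a unit vector on the sphere (x = cos φ cos λ, y = cos φ sin λ, z = sin φ).
The central angle between the endpoints is δ = arccos(p₁·p₂) ≈ 0.834 rad (47.8°).
Interpolate at f = 0.71 with slerp weights a = sin((1−f)δ)/sin δ ≈ 0.323, b = sin(fδ)/sin δ ≈ 0.754.
p = a·p₁ + b·p₂ ≈ (0.949, -0.263, 0.175); φ = arcsin(p_z) ≈ 10.07°, λ = atan2(p_y, p_x) ≈ -15.47°.

≈ 10°N, 15°W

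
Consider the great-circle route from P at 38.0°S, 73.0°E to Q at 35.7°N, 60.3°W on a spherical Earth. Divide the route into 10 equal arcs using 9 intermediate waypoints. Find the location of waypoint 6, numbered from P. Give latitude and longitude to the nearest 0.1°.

Convert each endpoint to a unit vector on the sphere (x = cos φ cos λ, y = cos φ sin λ, z = sin φ).
The central angle between the endpoints is δ = arccos(p₁·p₂) ≈ 2.495 rad (143.0°).
Interpolate at f = 6/10 with slerp weights a = sin((1−f)δ)/sin δ ≈ 1.395, b = sin(fδ)/sin δ ≈ 1.655.
p = a·p₁ + b·p₂ ≈ (0.987, -0.116, 0.107); φ = arcsin(p_z) ≈ 6.15°, λ = atan2(p_y, p_x) ≈ -6.73°.

≈ 6.2°N, 6.7°W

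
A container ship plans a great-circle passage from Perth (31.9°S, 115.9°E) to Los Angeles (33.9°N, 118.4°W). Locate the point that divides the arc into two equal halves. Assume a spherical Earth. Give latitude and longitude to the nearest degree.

≈ (2°N, 177°E)

From cos δ = sin φ₁ sin φ₂ + cos φ₁ cos φ₂ cos Δλ, the central angle is δ ≈ 2.355 rad (134.9°).
Interpolate at f = 1/2 with slerp weights a = sin((1−f)δ)/sin δ ≈ 1.304, b = sin(fδ)/sin δ ≈ 1.304.
p = a·p₁ + b·p₂ ≈ (-0.998, 0.044, 0.038); φ = arcsin(p_z) ≈ 2.19°, λ = atan2(p_y, p_x) ≈ 177.49°.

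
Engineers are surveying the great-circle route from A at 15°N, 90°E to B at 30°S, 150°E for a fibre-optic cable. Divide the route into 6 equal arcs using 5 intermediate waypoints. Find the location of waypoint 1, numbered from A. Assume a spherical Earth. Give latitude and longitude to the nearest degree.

≈ 7°N, 100°E

Convert each endpoint to a unit vector on the sphere (x = cos φ cos λ, y = cos φ sin λ, z = sin φ).
The central angle between the endpoints is δ = arccos(p₁·p₂) ≈ 1.278 rad (73.2°).
Interpolate at f = 1/6 with slerp weights a = sin((1−f)δ)/sin δ ≈ 0.914, b = sin(fδ)/sin δ ≈ 0.221.
p = a·p₁ + b·p₂ ≈ (-0.166, 0.978, 0.126); φ = arcsin(p_z) ≈ 7.24°, λ = atan2(p_y, p_x) ≈ 99.61°.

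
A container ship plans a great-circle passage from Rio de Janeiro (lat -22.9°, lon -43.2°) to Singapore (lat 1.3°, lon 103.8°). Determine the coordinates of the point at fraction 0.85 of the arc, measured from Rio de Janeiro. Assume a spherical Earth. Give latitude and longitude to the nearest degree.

From cos δ = sin φ₁ sin φ₂ + cos φ₁ cos φ₂ cos Δλ, the central angle is δ ≈ 2.467 rad (141.4°).
Interpolate at f = 0.85 with slerp weights a = sin((1−f)δ)/sin δ ≈ 0.579, b = sin(fδ)/sin δ ≈ 1.385.
p = a·p₁ + b·p₂ ≈ (0.059, 0.979, -0.194); φ = arcsin(p_z) ≈ -11.19°, λ = atan2(p_y, p_x) ≈ 86.56°.

≈ lat -11°, lon 87°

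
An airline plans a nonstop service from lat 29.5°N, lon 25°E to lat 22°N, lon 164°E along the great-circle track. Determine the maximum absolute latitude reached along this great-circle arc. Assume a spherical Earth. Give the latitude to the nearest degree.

The great circle lies in the plane with unit normal n̂ = (p₁ × p₂)/|p₁ × p₂|.
Here n̂_z ≈ +0.585; the vertex latitude is φ_max = arccos|n̂_z| ≈ 54.2°.

≈ 54°N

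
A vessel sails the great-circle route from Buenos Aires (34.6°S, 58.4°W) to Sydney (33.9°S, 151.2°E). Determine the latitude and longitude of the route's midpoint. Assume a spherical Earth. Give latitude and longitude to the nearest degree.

Write both endpoints as unit vectors p₁, p₂ with components (cos φ cos λ, cos φ sin λ, sin φ).
The central angle between the endpoints is δ = arccos(p₁·p₂) ≈ 1.852 rad (106.1°).
Interpolate at f = 1/2 with slerp weights a = sin((1−f)δ)/sin δ ≈ 0.832, b = sin(fδ)/sin δ ≈ 0.832.
p = a·p₁ + b·p₂ ≈ (-0.246, -0.251, -0.936); φ = arcsin(p_z) ≈ -69.43°, λ = atan2(p_y, p_x) ≈ -134.50°.

≈ 69°S, 135°W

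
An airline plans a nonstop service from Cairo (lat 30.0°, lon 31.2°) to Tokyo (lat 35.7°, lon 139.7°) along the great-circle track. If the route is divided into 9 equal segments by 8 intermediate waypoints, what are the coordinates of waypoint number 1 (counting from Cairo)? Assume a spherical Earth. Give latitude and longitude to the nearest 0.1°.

≈ lat 35.8°, lon 40.3°

From cos δ = sin φ₁ sin φ₂ + cos φ₁ cos φ₂ cos Δλ, the central angle is δ ≈ 1.502 rad (86.1°).
Interpolate at f = 1/9 with slerp weights a = sin((1−f)δ)/sin δ ≈ 0.975, b = sin(fδ)/sin δ ≈ 0.167.
p = a·p₁ + b·p₂ ≈ (0.619, 0.525, 0.585); φ = arcsin(p_z) ≈ 35.77°, λ = atan2(p_y, p_x) ≈ 40.29°.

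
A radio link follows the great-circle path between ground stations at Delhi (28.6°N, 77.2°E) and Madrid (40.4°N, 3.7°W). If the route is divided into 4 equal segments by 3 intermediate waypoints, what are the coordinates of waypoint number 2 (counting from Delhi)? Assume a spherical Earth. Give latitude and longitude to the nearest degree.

Convert each endpoint to a unit vector on the sphere (x = cos φ cos λ, y = cos φ sin λ, z = sin φ).
The central angle between the endpoints is δ = arccos(p₁·p₂) ≈ 1.142 rad (65.4°).
Interpolate at f = 2/4 with slerp weights a = sin((1−f)δ)/sin δ ≈ 0.594, b = sin(fδ)/sin δ ≈ 0.594.
p = a·p₁ + b·p₂ ≈ (0.567, 0.480, 0.670); φ = arcsin(p_z) ≈ 42.03°, λ = atan2(p_y, p_x) ≈ 40.22°.

≈ (42°N, 40°E)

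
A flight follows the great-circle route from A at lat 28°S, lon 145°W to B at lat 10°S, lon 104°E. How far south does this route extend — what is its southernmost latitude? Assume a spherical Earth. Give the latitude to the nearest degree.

≈ 33°S

The great circle lies in the plane with unit normal n̂ = (p₁ × p₂)/|p₁ × p₂|.
Here n̂_z ≈ -0.834; the vertex latitude is φ_max = arccos|n̂_z| ≈ 33.5°.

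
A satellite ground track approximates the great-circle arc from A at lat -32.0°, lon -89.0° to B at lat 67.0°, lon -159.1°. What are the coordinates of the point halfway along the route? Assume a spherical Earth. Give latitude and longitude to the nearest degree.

Write both endpoints as unit vectors p₁, p₂ with components (cos φ cos λ, cos φ sin λ, sin φ).
The central angle between the endpoints is δ = arccos(p₁·p₂) ≈ 1.955 rad (112.0°).
Interpolate at f = 1/2 with slerp weights a = sin((1−f)δ)/sin δ ≈ 0.894, b = sin(fδ)/sin δ ≈ 0.894.
p = a·p₁ + b·p₂ ≈ (-0.313, -0.883, 0.349); φ = arcsin(p_z) ≈ 20.45°, λ = atan2(p_y, p_x) ≈ -109.53°.

≈ lat 20°, lon -110°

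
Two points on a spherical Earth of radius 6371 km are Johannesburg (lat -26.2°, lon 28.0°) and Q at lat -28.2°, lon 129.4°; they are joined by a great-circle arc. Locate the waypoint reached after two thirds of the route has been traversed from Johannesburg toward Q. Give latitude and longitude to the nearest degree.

From cos δ = sin φ₁ sin φ₂ + cos φ₁ cos φ₂ cos Δλ, the central angle is δ ≈ 1.518 rad (87.0°).
Interpolate at f = 2/3 with slerp weights a = sin((1−f)δ)/sin δ ≈ 0.485, b = sin(fδ)/sin δ ≈ 0.849.
p = a·p₁ + b·p₂ ≈ (-0.090, 0.783, -0.616); φ = arcsin(p_z) ≈ -38.00°, λ = atan2(p_y, p_x) ≈ 96.59°.

≈ lat -38°, lon 97°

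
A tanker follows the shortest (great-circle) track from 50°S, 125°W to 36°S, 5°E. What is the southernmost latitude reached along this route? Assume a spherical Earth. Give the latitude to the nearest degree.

≈ 66°S

The great circle lies in the plane with unit normal n̂ = (p₁ × p₂)/|p₁ × p₂|.
Here n̂_z ≈ +0.401; the vertex latitude is φ_max = arccos|n̂_z| ≈ 66.4°.
Check via Clairaut: cos φ_max = |cos φ₁| · sin C = cos(50.0°)·sin(141.4°) ≈ 0.401, again giving ≈ 66.4°.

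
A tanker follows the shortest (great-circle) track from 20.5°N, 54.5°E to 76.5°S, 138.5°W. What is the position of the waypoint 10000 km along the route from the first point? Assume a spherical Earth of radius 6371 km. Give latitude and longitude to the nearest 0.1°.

≈ 69.1°S, 64.7°E

Write both endpoints as unit vectors p₁, p₂ with components (cos φ cos λ, cos φ sin λ, sin φ).
The central angle between the endpoints is δ = arccos(p₁·p₂) ≈ 2.157 rad (123.6°). The total great-circle distance is δ·R ≈ 2.157 × 6371 ≈ 13745 km, so the target fraction is f = 10000/13745 ≈ 0.728.
Interpolate at f ≈ 0.728 with slerp weights a = sin((1−f)δ)/sin δ ≈ 0.666, b = sin(fδ)/sin δ ≈ 1.201.
p = a·p₁ + b·p₂ ≈ (0.152, 0.322, -0.934); φ = arcsin(p_z) ≈ -69.13°, λ = atan2(p_y, p_x) ≈ 64.70°.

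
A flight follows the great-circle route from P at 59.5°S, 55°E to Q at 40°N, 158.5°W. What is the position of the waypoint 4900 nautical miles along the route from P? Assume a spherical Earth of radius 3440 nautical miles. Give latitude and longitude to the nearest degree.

Convert each endpoint to a unit vector on the sphere (x = cos φ cos λ, y = cos φ sin λ, z = sin φ).
The central angle between the endpoints is δ = arccos(p₁·p₂) ≈ 2.643 rad (151.4°). The total great-circle distance is δ·R ≈ 2.643 × 3440 ≈ 9090 nmi, so the target fraction is f = 4900/9090 ≈ 0.539.
Interpolate at f ≈ 0.539 with slerp weights a = sin((1−f)δ)/sin δ ≈ 1.961, b = sin(fδ)/sin δ ≈ 2.067.
p = a·p₁ + b·p₂ ≈ (-0.903, 0.235, -0.361); φ = arcsin(p_z) ≈ -21.15°, λ = atan2(p_y, p_x) ≈ 165.41°.

≈ 21°S, 165°E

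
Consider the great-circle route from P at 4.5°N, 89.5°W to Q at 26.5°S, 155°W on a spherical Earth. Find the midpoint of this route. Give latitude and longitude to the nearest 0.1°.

From cos δ = sin φ₁ sin φ₂ + cos φ₁ cos φ₂ cos Δλ, the central angle is δ ≈ 1.229 rad (70.4°).
Interpolate at f = 1/2 with slerp weights a = sin((1−f)δ)/sin δ ≈ 0.612, b = sin(fδ)/sin δ ≈ 0.612.
p = a·p₁ + b·p₂ ≈ (-0.491, -0.842, -0.225); φ = arcsin(p_z) ≈ -13.01°, λ = atan2(p_y, p_x) ≈ -120.26°.

≈ 13.0°S, 120.3°W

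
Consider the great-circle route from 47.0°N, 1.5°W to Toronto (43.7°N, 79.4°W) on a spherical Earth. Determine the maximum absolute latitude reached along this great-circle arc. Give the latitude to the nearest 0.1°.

The great circle lies in the plane with unit normal n̂ = (p₁ × p₂)/|p₁ × p₂|.
Here n̂_z ≈ -0.608; the vertex latitude is φ_max = arccos|n̂_z| ≈ 52.6°.
Check via Clairaut: cos φ_max = |cos φ₁| · sin C = cos(47.0°)·sin(63.0°) ≈ 0.608, again giving ≈ 52.6°.

≈ 52.6°N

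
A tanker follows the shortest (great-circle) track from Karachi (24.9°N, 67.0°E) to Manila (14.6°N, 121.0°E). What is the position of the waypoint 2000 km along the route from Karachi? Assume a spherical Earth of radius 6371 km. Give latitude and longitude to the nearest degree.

≈ (23°N, 87°E)

Write both endpoints as unit vectors p₁, p₂ with components (cos φ cos λ, cos φ sin λ, sin φ).
The central angle between the endpoints is δ = arccos(p₁·p₂) ≈ 0.899 rad (51.5°). The total great-circle distance is δ·R ≈ 0.899 × 6371 ≈ 5730 km, so the target fraction is f = 2000/5730 ≈ 0.349.
Interpolate at f ≈ 0.349 with slerp weights a = sin((1−f)δ)/sin δ ≈ 0.706, b = sin(fδ)/sin δ ≈ 0.394.
p = a·p₁ + b·p₂ ≈ (0.054, 0.916, 0.397); φ = arcsin(p_z) ≈ 23.36°, λ = atan2(p_y, p_x) ≈ 86.65°.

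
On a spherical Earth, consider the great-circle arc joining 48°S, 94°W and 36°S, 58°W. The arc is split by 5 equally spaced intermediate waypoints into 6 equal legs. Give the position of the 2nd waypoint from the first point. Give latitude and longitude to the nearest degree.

Convert each endpoint to a unit vector on the sphere (x = cos φ cos λ, y = cos φ sin λ, z = sin φ).
The central angle between the endpoints is δ = arccos(p₁·p₂) ≈ 0.506 rad (29.0°).
Interpolate at f = 2/6 with slerp weights a = sin((1−f)δ)/sin δ ≈ 0.683, b = sin(fδ)/sin δ ≈ 0.346.
p = a·p₁ + b·p₂ ≈ (0.117, -0.693, -0.711); φ = arcsin(p_z) ≈ -45.32°, λ = atan2(p_y, p_x) ≈ -80.45°.

≈ 45°S, 80°W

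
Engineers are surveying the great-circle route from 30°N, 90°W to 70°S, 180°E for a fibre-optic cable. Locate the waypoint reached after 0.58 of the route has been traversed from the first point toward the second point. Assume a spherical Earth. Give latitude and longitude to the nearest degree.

From cos δ = sin φ₁ sin φ₂ + cos φ₁ cos φ₂ cos Δλ, the central angle is δ ≈ 2.060 rad (118.0°).
Interpolate at f = 0.58 with slerp weights a = sin((1−f)δ)/sin δ ≈ 0.862, b = sin(fδ)/sin δ ≈ 1.054.
p = a·p₁ + b·p₂ ≈ (-0.360, -0.747, -0.559); φ = arcsin(p_z) ≈ -33.98°, λ = atan2(p_y, p_x) ≈ -115.76°.

≈ 34°S, 116°W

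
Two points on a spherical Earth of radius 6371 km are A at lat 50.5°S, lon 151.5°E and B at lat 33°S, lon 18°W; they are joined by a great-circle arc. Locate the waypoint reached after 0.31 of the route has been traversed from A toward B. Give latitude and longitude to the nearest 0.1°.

≈ lat 79.1°S, lon 127.8°E

The haversine formula gives a central angle δ ≈ 1.675 rad (96.0°) between the endpoints.
Interpolate at f = 0.31 with slerp weights a = sin((1−f)δ)/sin δ ≈ 0.920, b = sin(fδ)/sin δ ≈ 0.499.
p = a·p₁ + b·p₂ ≈ (-0.116, 0.150, -0.982); φ = arcsin(p_z) ≈ -79.06°, λ = atan2(p_y, p_x) ≈ 127.81°.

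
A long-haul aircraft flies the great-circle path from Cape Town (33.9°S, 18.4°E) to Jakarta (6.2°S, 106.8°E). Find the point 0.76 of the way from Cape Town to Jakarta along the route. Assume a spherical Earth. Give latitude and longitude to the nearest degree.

≈ 17°S, 89°E

Write both endpoints as unit vectors p₁, p₂ with components (cos φ cos λ, cos φ sin λ, sin φ).
The central angle between the endpoints is δ = arccos(p₁·p₂) ≈ 1.487 rad (85.2°).
Interpolate at f = 0.76 with slerp weights a = sin((1−f)δ)/sin δ ≈ 0.351, b = sin(fδ)/sin δ ≈ 0.908.
p = a·p₁ + b·p₂ ≈ (0.015, 0.956, -0.294); φ = arcsin(p_z) ≈ -17.07°, λ = atan2(p_y, p_x) ≈ 89.08°.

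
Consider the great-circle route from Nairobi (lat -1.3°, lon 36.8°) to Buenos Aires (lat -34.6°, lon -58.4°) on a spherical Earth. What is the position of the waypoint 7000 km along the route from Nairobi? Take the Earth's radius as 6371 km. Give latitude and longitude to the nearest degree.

≈ lat -31°, lon -22°

Convert each endpoint to a unit vector on the sphere (x = cos φ cos λ, y = cos φ sin λ, z = sin φ).
The central angle between the endpoints is δ = arccos(p₁·p₂) ≈ 1.633 rad (93.5°). The total great-circle distance is δ·R ≈ 1.633 × 6371 ≈ 10401 km, so the target fraction is f = 7000/10401 ≈ 0.673.
Interpolate at f ≈ 0.673 with slerp weights a = sin((1−f)δ)/sin δ ≈ 0.510, b = sin(fδ)/sin δ ≈ 0.892.
p = a·p₁ + b·p₂ ≈ (0.793, -0.320, -0.518); φ = arcsin(p_z) ≈ -31.22°, λ = atan2(p_y, p_x) ≈ -22.00°.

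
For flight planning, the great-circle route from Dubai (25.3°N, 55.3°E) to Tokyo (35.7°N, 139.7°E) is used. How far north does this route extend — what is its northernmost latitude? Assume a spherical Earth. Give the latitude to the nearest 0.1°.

≈ 39.5°N

The great circle lies in the plane with unit normal n̂ = (p₁ × p₂)/|p₁ × p₂|.
Here n̂_z ≈ +0.772; the vertex latitude is φ_max = arccos|n̂_z| ≈ 39.5°.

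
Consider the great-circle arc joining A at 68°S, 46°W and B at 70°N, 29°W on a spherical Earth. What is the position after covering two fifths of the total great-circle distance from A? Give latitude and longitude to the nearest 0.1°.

Write both endpoints as unit vectors p₁, p₂ with components (cos φ cos λ, cos φ sin λ, sin φ).
The central angle between the endpoints is δ = arccos(p₁·p₂) ≈ 2.417 rad (138.5°).
Interpolate at f = 2/5 with slerp weights a = sin((1−f)δ)/sin δ ≈ 1.498, b = sin(fδ)/sin δ ≈ 1.242.
p = a·p₁ + b·p₂ ≈ (0.761, -0.609, -0.222); φ = arcsin(p_z) ≈ -12.81°, λ = atan2(p_y, p_x) ≈ -38.68°.

≈ 12.8°S, 38.7°W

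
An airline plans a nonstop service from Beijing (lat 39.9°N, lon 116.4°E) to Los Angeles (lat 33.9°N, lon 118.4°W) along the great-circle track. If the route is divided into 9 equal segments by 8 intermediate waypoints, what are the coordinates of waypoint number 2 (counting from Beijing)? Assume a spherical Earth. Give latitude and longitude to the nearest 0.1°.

From cos δ = sin φ₁ sin φ₂ + cos φ₁ cos φ₂ cos Δλ, the central angle is δ ≈ 1.580 rad (90.5°).
Interpolate at f = 2/9 with slerp weights a = sin((1−f)δ)/sin δ ≈ 0.942, b = sin(fδ)/sin δ ≈ 0.344.
p = a·p₁ + b·p₂ ≈ (-0.457, 0.396, 0.796); φ = arcsin(p_z) ≈ 52.77°, λ = atan2(p_y, p_x) ≈ 139.08°.

≈ lat 52.8°N, lon 139.1°E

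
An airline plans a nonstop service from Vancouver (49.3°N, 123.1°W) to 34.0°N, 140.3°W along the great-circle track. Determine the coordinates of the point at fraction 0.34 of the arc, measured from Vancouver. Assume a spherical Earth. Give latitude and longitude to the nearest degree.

From cos δ = sin φ₁ sin φ₂ + cos φ₁ cos φ₂ cos Δλ, the central angle is δ ≈ 0.347 rad (19.9°).
Interpolate at f = 0.34 with slerp weights a = sin((1−f)δ)/sin δ ≈ 0.668, b = sin(fδ)/sin δ ≈ 0.346.
p = a·p₁ + b·p₂ ≈ (-0.459, -0.548, 0.700); φ = arcsin(p_z) ≈ 44.40°, λ = atan2(p_y, p_x) ≈ -129.92°.

≈ 44°N, 130°W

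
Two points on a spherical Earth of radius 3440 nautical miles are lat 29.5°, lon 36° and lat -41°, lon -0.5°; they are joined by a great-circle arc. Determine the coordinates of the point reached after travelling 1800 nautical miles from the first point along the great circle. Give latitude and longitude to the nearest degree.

≈ lat 2°, lon 23°

Write both endpoints as unit vectors p₁, p₂ with components (cos φ cos λ, cos φ sin λ, sin φ).
The central angle between the endpoints is δ = arccos(p₁·p₂) ≈ 1.364 rad (78.2°). The total great-circle distance is δ·R ≈ 1.364 × 3440 ≈ 4693 nmi, so the target fraction is f = 1800/4693 ≈ 0.384.
Interpolate at f ≈ 0.384 with slerp weights a = sin((1−f)δ)/sin δ ≈ 0.762, b = sin(fδ)/sin δ ≈ 0.511.
p = a·p₁ + b·p₂ ≈ (0.922, 0.386, 0.040); φ = arcsin(p_z) ≈ 2.30°, λ = atan2(p_y, p_x) ≈ 22.74°.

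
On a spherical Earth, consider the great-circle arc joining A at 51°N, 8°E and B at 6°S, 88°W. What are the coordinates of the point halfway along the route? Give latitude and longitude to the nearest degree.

≈ 31°N, 54°W

The haversine formula gives a central angle δ ≈ 1.718 rad (98.4°) between the endpoints.
Interpolate at f = 1/2 with slerp weights a = sin((1−f)δ)/sin δ ≈ 0.765, b = sin(fδ)/sin δ ≈ 0.765.
p = a·p₁ + b·p₂ ≈ (0.504, -0.694, 0.515); φ = arcsin(p_z) ≈ 30.99°, λ = atan2(p_y, p_x) ≈ -54.02°.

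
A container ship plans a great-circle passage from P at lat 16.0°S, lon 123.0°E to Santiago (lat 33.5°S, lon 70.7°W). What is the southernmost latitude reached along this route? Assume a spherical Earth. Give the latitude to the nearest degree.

≈ 76°S

The great circle lies in the plane with unit normal n̂ = (p₁ × p₂)/|p₁ × p₂|.
Here n̂_z ≈ +0.244; the vertex latitude is φ_max = arccos|n̂_z| ≈ 75.9°.
Check via Clairaut: cos φ_max = |cos φ₁| · sin C = cos(16.0°)·sin(165.3°) ≈ 0.244, again giving ≈ 75.9°.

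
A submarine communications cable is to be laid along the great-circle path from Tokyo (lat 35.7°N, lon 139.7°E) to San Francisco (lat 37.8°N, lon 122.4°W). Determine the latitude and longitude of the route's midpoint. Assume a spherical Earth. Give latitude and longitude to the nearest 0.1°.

≈ lat 48.7°N, lon 172.3°W

The haversine formula gives a central angle δ ≈ 1.298 rad (74.4°) between the endpoints.
Interpolate at f = 1/2 with slerp weights a = sin((1−f)δ)/sin δ ≈ 0.628, b = sin(fδ)/sin δ ≈ 0.628.
p = a·p₁ + b·p₂ ≈ (-0.654, -0.089, 0.751); φ = arcsin(p_z) ≈ 48.67°, λ = atan2(p_y, p_x) ≈ -172.25°.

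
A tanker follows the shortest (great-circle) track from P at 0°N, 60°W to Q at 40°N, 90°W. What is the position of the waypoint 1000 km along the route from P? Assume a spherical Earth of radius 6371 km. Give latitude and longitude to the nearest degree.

From cos δ = sin φ₁ sin φ₂ + cos φ₁ cos φ₂ cos Δλ, the central angle is δ ≈ 0.845 rad (48.4°). The total great-circle distance is δ·R ≈ 0.845 × 6371 ≈ 5386 km, so the target fraction is f = 1000/5386 ≈ 0.186.
Interpolate at f ≈ 0.186 with slerp weights a = sin((1−f)δ)/sin δ ≈ 0.849, b = sin(fδ)/sin δ ≈ 0.209.
p = a·p₁ + b·p₂ ≈ (0.425, -0.895, 0.134); φ = arcsin(p_z) ≈ 7.72°, λ = atan2(p_y, p_x) ≈ -64.63°.

≈ 8°N, 65°W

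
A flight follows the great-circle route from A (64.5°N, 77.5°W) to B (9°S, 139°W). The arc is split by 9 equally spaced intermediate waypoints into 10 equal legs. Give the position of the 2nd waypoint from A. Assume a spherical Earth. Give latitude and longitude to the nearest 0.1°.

≈ (53.0°N, 102.9°W)

Write both endpoints as unit vectors p₁, p₂ with components (cos φ cos λ, cos φ sin λ, sin φ).
The central angle between the endpoints is δ = arccos(p₁·p₂) ≈ 1.509 rad (86.5°).
Interpolate at f = 2/10 with slerp weights a = sin((1−f)δ)/sin δ ≈ 0.936, b = sin(fδ)/sin δ ≈ 0.298.
p = a·p₁ + b·p₂ ≈ (-0.135, -0.587, 0.799); φ = arcsin(p_z) ≈ 53.00°, λ = atan2(p_y, p_x) ≈ -102.94°.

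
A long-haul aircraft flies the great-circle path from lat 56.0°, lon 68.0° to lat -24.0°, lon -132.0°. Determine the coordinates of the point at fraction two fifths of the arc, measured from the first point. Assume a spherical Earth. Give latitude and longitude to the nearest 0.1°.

≈ lat 57.0°, lon -169.4°

Convert each endpoint to a unit vector on the sphere (x = cos φ cos λ, y = cos φ sin λ, z = sin φ).
The central angle between the endpoints is δ = arccos(p₁·p₂) ≈ 2.527 rad (144.8°).
Interpolate at f = 2/5 with slerp weights a = sin((1−f)δ)/sin δ ≈ 1.733, b = sin(fδ)/sin δ ≈ 1.470.
p = a·p₁ + b·p₂ ≈ (-0.536, -0.100, 0.838); φ = arcsin(p_z) ≈ 56.97°, λ = atan2(p_y, p_x) ≈ -169.44°.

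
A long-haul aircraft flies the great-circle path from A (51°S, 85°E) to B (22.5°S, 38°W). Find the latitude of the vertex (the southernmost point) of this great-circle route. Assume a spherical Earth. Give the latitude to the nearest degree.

≈ 61°S

The great circle lies in the plane with unit normal n̂ = (p₁ × p₂)/|p₁ × p₂|.
Here n̂_z ≈ -0.488; the vertex latitude is φ_max = arccos|n̂_z| ≈ 60.8°.
Check via Clairaut: cos φ_max = |cos φ₁| · sin C = cos(51.0°)·sin(129.2°) ≈ 0.488, again giving ≈ 60.8°.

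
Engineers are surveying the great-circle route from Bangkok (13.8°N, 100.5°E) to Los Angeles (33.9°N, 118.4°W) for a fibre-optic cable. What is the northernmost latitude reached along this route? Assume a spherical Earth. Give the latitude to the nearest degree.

≈ 54°N

The great circle lies in the plane with unit normal n̂ = (p₁ × p₂)/|p₁ × p₂|.
Here n̂_z ≈ +0.582; the vertex latitude is φ_max = arccos|n̂_z| ≈ 54.4°.
Check via Clairaut: cos φ_max = |cos φ₁| · sin C = cos(13.8°)·sin(36.8°) ≈ 0.582, again giving ≈ 54.4°.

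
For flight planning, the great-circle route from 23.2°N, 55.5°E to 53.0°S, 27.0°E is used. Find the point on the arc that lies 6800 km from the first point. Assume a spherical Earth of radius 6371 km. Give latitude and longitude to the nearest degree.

≈ 35°S, 37°E

From cos δ = sin φ₁ sin φ₂ + cos φ₁ cos φ₂ cos Δλ, the central angle is δ ≈ 1.398 rad (80.1°). The total great-circle distance is δ·R ≈ 1.398 × 6371 ≈ 8909 km, so the target fraction is f = 6800/8909 ≈ 0.763.
Interpolate at f ≈ 0.763 with slerp weights a = sin((1−f)δ)/sin δ ≈ 0.330, b = sin(fδ)/sin δ ≈ 0.889.
p = a·p₁ + b·p₂ ≈ (0.649, 0.493, -0.580); φ = arcsin(p_z) ≈ -35.46°, λ = atan2(p_y, p_x) ≈ 37.23°.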